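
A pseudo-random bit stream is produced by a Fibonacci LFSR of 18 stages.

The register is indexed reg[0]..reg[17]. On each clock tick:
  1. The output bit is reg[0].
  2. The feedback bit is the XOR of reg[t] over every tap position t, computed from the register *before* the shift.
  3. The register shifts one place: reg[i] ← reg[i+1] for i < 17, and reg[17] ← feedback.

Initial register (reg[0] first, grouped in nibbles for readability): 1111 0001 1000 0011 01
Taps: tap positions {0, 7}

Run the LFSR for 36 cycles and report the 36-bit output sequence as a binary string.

k : reg_k → out_k, fb_k
0: 111100011000001101 → 1, fb=0
1: 111000110000011010 → 1, fb=0
2: 110001100000110100 → 1, fb=1
3: 100011000001101001 → 1, fb=1
4: 000110000011010011 → 0, fb=0
5: 001100000110100110 → 0, fb=0
6: 011000001101001100 → 0, fb=0
7: 110000011010011000 → 1, fb=0
8: 100000110100110000 → 1, fb=0
9: 000001101001100000 → 0, fb=0
10: 000011010011000000 → 0, fb=1
11: 000110100110000001 → 0, fb=0
12: 001101001100000010 → 0, fb=0
13: 011010011000000100 → 0, fb=1
14: 110100110000001001 → 1, fb=0
15: 101001100000010010 → 1, fb=1
16: 010011000000100101 → 0, fb=0
17: 100110000001001010 → 1, fb=1
18: 001100000010010101 → 0, fb=0
19: 011000000100101010 → 0, fb=0
20: 110000001001010100 → 1, fb=1
21: 100000010010101001 → 1, fb=0
22: 000000100101010010 → 0, fb=0
23: 000001001010100100 → 0, fb=0
24: 000010010101001000 → 0, fb=1
25: 000100101010010001 → 0, fb=0
26: 001001010100100010 → 0, fb=1
27: 010010101001000101 → 0, fb=0
28: 100101010010001010 → 1, fb=0
29: 001010100100010100 → 0, fb=0
30: 010101001000101000 → 0, fb=0
31: 101010010001010000 → 1, fb=0
32: 010100100010100000 → 0, fb=0
33: 101001000101000000 → 1, fb=1
34: 010010001010000001 → 0, fb=0
35: 100100010100000010 → 1, fb=0

111100011000001101001100000010010101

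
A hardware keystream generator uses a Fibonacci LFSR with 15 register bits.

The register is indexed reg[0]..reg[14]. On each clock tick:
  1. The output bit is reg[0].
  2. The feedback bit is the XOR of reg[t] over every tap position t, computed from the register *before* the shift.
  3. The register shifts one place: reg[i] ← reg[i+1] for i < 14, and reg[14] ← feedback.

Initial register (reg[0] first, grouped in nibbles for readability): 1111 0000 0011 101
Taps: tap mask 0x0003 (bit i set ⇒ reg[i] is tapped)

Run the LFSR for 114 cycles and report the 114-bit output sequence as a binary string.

111100000011101000100000100111001100001101001010100010111011111100111001100000101001010100001111011111100010001100

tick  register→output (feedback)
  0  111100000011101→1 (0)
  1  111000000111010→1 (0)
  2  110000001110100→1 (0)
  3  100000011101000→1 (1)
  4  000000111010001→0 (0)
  5  000001110100010→0 (0)
  6  000011101000100→0 (0)
  7  000111010001000→0 (0)
  8  001110100010000→0 (0)
  9  011101000100000→0 (1)
 10  111010001000001→1 (0)
 11  110100010000010→1 (0)
 12  101000100000100→1 (1)
 13  010001000001001→0 (1)
 14  100010000010011→1 (1)
 15  000100000100111→0 (0)
 16  001000001001110→0 (0)
 17  010000010011100→0 (1)
 18  100000100111001→1 (1)
 19  000001001110011→0 (0)
 20  000010011100110→0 (0)
 21  000100111001100→0 (0)
 22  001001110011000→0 (0)
 23  010011100110000→0 (1)
 24  100111001100001→1 (1)
 25  001110011000011→0 (0)
 26  011100110000110→0 (1)
 27  111001100001101→1 (0)
 28  110011000011010→1 (0)
 29  100110000110100→1 (1)
 30  001100001101001→0 (0)
 31  011000011010010→0 (1)
 32  110000110100101→1 (0)
 33  100001101001010→1 (1)
 34  000011010010101→0 (0)
 35  000110100101010→0 (0)
 36  001101001010100→0 (0)
 37  011010010101000→0 (1)
 38  110100101010001→1 (0)
 39  101001010100010→1 (1)
 40  010010101000101→0 (1)
 41  100101010001011→1 (1)
 42  001010100010111→0 (0)
 43  010101000101110→0 (1)
 44  101010001011101→1 (1)
 45  010100010111011→0 (1)
 46  101000101110111→1 (1)
 47  010001011101111→0 (1)
 48  100010111011111→1 (1)
 49  000101110111111→0 (0)
 50  001011101111110→0 (0)
 51  010111011111100→0 (1)
 52  101110111111001→1 (1)
 53  011101111110011→0 (1)
 54  111011111100111→1 (0)
 55  110111111001110→1 (0)
 56  101111110011100→1 (1)
 57  011111100111001→0 (1)
 58  111111001110011→1 (0)
 59  111110011100110→1 (0)
 60  111100111001100→1 (0)
 61  111001110011000→1 (0)
 62  110011100110000→1 (0)
 63  100111001100000→1 (1)
 64  001110011000001→0 (0)
 65  011100110000010→0 (1)
 66  111001100000101→1 (0)
 67  110011000001010→1 (0)
 68  100110000010100→1 (1)
 69  001100000101001→0 (0)
 70  011000001010010→0 (1)
 71  110000010100101→1 (0)
 72  100000101001010→1 (1)
 73  000001010010101→0 (0)
 74  000010100101010→0 (0)
 75  000101001010100→0 (0)
 76  001010010101000→0 (0)
 77  010100101010000→0 (1)
 78  101001010100001→1 (1)
 79  010010101000011→0 (1)
 80  100101010000111→1 (1)
 81  001010100001111→0 (0)
 82  010101000011110→0 (1)
 83  101010000111101→1 (1)
 84  010100001111011→0 (1)
 85  101000011110111→1 (1)
 86  010000111101111→0 (1)
 87  100001111011111→1 (1)
 88  000011110111111→0 (0)
 89  000111101111110→0 (0)
 90  001111011111100→0 (0)
 91  011110111111000→0 (1)
 92  111101111110001→1 (0)
 93  111011111100010→1 (0)
 94  110111111000100→1 (0)
 95  101111110001000→1 (1)
 96  011111100010001→0 (1)
 97  111111000100011→1 (0)
 98  111110001000110→1 (0)
 99  111100010001100→1 (0)
100  111000100011000→1 (0)
101  110001000110000→1 (0)
102  100010001100000→1 (1)
103  000100011000001→0 (0)
104  001000110000010→0 (0)
105  010001100000100→0 (1)
106  100011000001001→1 (1)
107  000110000010011→0 (0)
108  001100000100110→0 (0)
109  011000001001100→0 (1)
110  110000010011001→1 (0)
111  100000100110010→1 (1)
112  000001001100101→0 (0)
113  000010011001010→0 (0)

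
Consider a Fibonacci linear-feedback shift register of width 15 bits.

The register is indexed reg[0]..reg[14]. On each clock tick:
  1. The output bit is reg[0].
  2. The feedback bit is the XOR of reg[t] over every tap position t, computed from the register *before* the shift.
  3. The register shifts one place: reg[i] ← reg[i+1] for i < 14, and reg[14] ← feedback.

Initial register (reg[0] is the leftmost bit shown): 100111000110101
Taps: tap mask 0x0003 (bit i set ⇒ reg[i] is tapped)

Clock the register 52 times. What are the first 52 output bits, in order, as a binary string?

1001110001101011010010010111101110110111000110011011

tick  register→output (feedback)
  0  100111000110101→1 (1)
  1  001110001101011→0 (0)
  2  011100011010110→0 (1)
  3  111000110101101→1 (0)
  4  110001101011010→1 (0)
  5  100011010110100→1 (1)
  6  000110101101001→0 (0)
  7  001101011010010→0 (0)
  8  011010110100100→0 (1)
  9  110101101001001→1 (0)
 10  101011010010010→1 (1)
 11  010110100100101→0 (1)
 12  101101001001011→1 (1)
 13  011010010010111→0 (1)
 14  110100100101111→1 (0)
 15  101001001011110→1 (1)
 16  010010010111101→0 (1)
 17  100100101111011→1 (1)
 18  001001011110111→0 (0)
 19  010010111101110→0 (1)
 20  100101111011101→1 (1)
 21  001011110111011→0 (0)
 22  010111101110110→0 (1)
 23  101111011101101→1 (1)
 24  011110111011011→0 (1)
 25  111101110110111→1 (0)
 26  111011101101110→1 (0)
 27  110111011011100→1 (0)
 28  101110110111000→1 (1)
 29  011101101110001→0 (1)
 30  111011011100011→1 (0)
 31  110110111000110→1 (0)
 32  101101110001100→1 (1)
 33  011011100011001→0 (1)
 34  110111000110011→1 (0)
 35  101110001100110→1 (1)
 36  011100011001101→0 (1)
 37  111000110011011→1 (0)
 38  110001100110110→1 (0)
 39  100011001101100→1 (1)
 40  000110011011001→0 (0)
 41  001100110110010→0 (0)
 42  011001101100100→0 (1)
 43  110011011001001→1 (0)
 44  100110110010010→1 (1)
 45  001101100100101→0 (0)
 46  011011001001010→0 (1)
 47  110110010010101→1 (0)
 48  101100100101010→1 (1)
 49  011001001010101→0 (1)
 50  110010010101011→1 (0)
 51  100100101010110→1 (1)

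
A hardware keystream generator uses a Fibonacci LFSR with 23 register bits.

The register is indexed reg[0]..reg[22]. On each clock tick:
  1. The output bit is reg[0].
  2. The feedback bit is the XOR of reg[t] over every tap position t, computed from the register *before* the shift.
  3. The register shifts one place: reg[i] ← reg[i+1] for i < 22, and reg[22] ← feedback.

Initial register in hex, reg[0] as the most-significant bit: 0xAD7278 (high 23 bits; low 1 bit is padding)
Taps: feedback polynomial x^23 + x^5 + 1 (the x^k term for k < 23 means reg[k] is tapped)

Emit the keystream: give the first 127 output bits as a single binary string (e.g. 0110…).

k : reg_k → out_k, fb_k
0: 10101101011100100111100 → 1, fb=0
1: 01011010111001001111000 → 0, fb=0
2: 10110101110010011110000 → 1, fb=0
3: 01101011100100111100000 → 0, fb=0
4: 11010111001001111000000 → 1, fb=0
5: 10101110010011110000000 → 1, fb=0
6: 01011100100111100000000 → 0, fb=1
7: 10111001001111000000001 → 1, fb=1
8: 01110010011110000000011 → 0, fb=0
9: 11100100111100000000110 → 1, fb=0
10: 11001001111000000001100 → 1, fb=1
11: 10010011110000000011001 → 1, fb=1
12: 00100111100000000110011 → 0, fb=1
13: 01001111000000001100111 → 0, fb=1
14: 10011110000000011001111 → 1, fb=0
15: 00111100000000110011110 → 0, fb=1
16: 01111000000001100111101 → 0, fb=0
17: 11110000000011001111010 → 1, fb=1
18: 11100000000110011110101 → 1, fb=1
19: 11000000001100111101011 → 1, fb=1
20: 10000000011001111010111 → 1, fb=1
21: 00000000110011110101111 → 0, fb=0
22: 00000001100111101011110 → 0, fb=0
23: 00000011001111010111100 → 0, fb=0
24: 00000110011110101111000 → 0, fb=1
25: 00001100111101011110001 → 0, fb=1
26: 00011001111010111100011 → 0, fb=0
27: 00110011110101111000110 → 0, fb=0
28: 01100111101011110001100 → 0, fb=1
29: 11001111010111100011001 → 1, fb=0
30: 10011110101111000110010 → 1, fb=0
31: 00111101011110001100100 → 0, fb=1
32: 01111010111100011001001 → 0, fb=0
33: 11110101111000110010010 → 1, fb=0
34: 11101011110001100100100 → 1, fb=1
35: 11010111100011001001001 → 1, fb=0
36: 10101111000110010010010 → 1, fb=0
37: 01011110001100100100100 → 0, fb=1
38: 10111100011001001001001 → 1, fb=0
39: 01111000110010010010010 → 0, fb=0
40: 11110001100100100100100 → 1, fb=1
41: 11100011001001001001001 → 1, fb=1
42: 11000110010010010010011 → 1, fb=0
43: 10001100100100100100110 → 1, fb=0
44: 00011001001001001001100 → 0, fb=0
45: 00110010010010010011000 → 0, fb=0
46: 01100100100100100110000 → 0, fb=1
47: 11001001001001001100001 → 1, fb=1
48: 10010010010010011000011 → 1, fb=1
49: 00100100100100110000111 → 0, fb=1
50: 01001001001001100001111 → 0, fb=0
51: 10010010010011000011110 → 1, fb=1
52: 00100100100110000111101 → 0, fb=1
53: 01001001001100001111011 → 0, fb=0
54: 10010010011000011110110 → 1, fb=1
55: 00100100110000111101101 → 0, fb=1
56: 01001001100001111011011 → 0, fb=0
57: 10010011000011110110110 → 1, fb=1
58: 00100110000111101101101 → 0, fb=1
59: 01001100001111011011011 → 0, fb=1
60: 10011000011110110110111 → 1, fb=1
61: 00110000111101101101111 → 0, fb=0
62: 01100001111011011011110 → 0, fb=0
63: 11000011110110110111100 → 1, fb=1
64: 10000111101101101111001 → 1, fb=0
65: 00001111011011011110010 → 0, fb=1
66: 00011110110110111100101 → 0, fb=1
67: 00111101101101111001011 → 0, fb=1
68: 01111011011011110010111 → 0, fb=0
69: 11110110110111100101110 → 1, fb=0
70: 11101101101111001011100 → 1, fb=0
71: 11011011011110010111000 → 1, fb=1
72: 10110110111100101110001 → 1, fb=0
73: 01101101111001011100010 → 0, fb=1
74: 11011011110010111000101 → 1, fb=1
75: 10110111100101110001011 → 1, fb=0
76: 01101111001011100010110 → 0, fb=1
77: 11011110010111000101101 → 1, fb=0
78: 10111100101110001011010 → 1, fb=0
79: 01111001011100010110100 → 0, fb=0
80: 11110010111000101101000 → 1, fb=1
81: 11100101110001011010001 → 1, fb=0
82: 11001011100010110100010 → 1, fb=1
83: 10010111000101101000101 → 1, fb=0
84: 00101110001011010001010 → 0, fb=1
85: 01011100010110100010101 → 0, fb=1
86: 10111000101101000101011 → 1, fb=1
87: 01110001011010001010111 → 0, fb=0
88: 11100010110100010101110 → 1, fb=1
89: 11000101101000101011101 → 1, fb=0
90: 10001011010001010111010 → 1, fb=1
91: 00010110100010101110101 → 0, fb=1
92: 00101101000101011101011 → 0, fb=1
93: 01011010001010111010111 → 0, fb=0
94: 10110100010101110101110 → 1, fb=0
95: 01101000101011101011100 → 0, fb=0
96: 11010001010111010111000 → 1, fb=1
97: 10100010101110101110001 → 1, fb=1
98: 01000101011101011100011 → 0, fb=1
99: 10001010111010111000111 → 1, fb=1
100: 00010101110101110001111 → 0, fb=1
101: 00101011101011100011111 → 0, fb=0
102: 01010111010111000111110 → 0, fb=1
103: 10101110101110001111101 → 1, fb=0
104: 01011101011100011111010 → 0, fb=1
105: 10111010111000111110101 → 1, fb=1
106: 01110101110001111101011 → 0, fb=1
107: 11101011100011111010111 → 1, fb=1
108: 11010111000111110101111 → 1, fb=0
109: 10101110001111101011110 → 1, fb=0
110: 01011100011111010111100 → 0, fb=1
111: 10111000111110101111001 → 1, fb=1
112: 01110001111101011110011 → 0, fb=0
113: 11100011111010111100110 → 1, fb=1
114: 11000111110101111001101 → 1, fb=0
115: 10001111101011110011010 → 1, fb=0
116: 00011111010111100110100 → 0, fb=1
117: 00111110101111001101001 → 0, fb=1
118: 01111101011110011010011 → 0, fb=1
119: 11111010111100110100111 → 1, fb=1
120: 11110101111001101001111 → 1, fb=0
121: 11101011110011010011110 → 1, fb=1
122: 11010111100110100111101 → 1, fb=0
123: 10101111001101001111010 → 1, fb=0
124: 01011110011010011110100 → 0, fb=1
125: 10111100110100111101001 → 1, fb=0
126: 01111001101001111010010 → 0, fb=0

1010110101110010011110000000011001111010111100011001001001001001100001111011011011110010111000101101000101011101011100011111010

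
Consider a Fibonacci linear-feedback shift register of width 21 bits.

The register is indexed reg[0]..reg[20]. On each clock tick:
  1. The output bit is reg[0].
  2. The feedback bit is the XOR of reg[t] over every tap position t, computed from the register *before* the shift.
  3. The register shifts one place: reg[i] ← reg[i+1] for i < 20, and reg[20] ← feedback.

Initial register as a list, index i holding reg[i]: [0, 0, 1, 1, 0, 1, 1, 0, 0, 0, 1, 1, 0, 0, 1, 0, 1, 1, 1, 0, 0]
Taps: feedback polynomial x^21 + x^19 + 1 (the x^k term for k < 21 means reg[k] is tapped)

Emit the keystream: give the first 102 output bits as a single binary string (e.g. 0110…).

001101100011001011100001110000011110110000001101010110010010101011011101101000010001001001110001010111

k : reg_k → out_k, fb_k
0: 001101100011001011100 → 0, fb=0
1: 011011000110010111000 → 0, fb=0
2: 110110001100101110000 → 1, fb=1
3: 101100011001011100001 → 1, fb=1
4: 011000110010111000011 → 0, fb=1
5: 110001100101110000111 → 1, fb=0
6: 100011001011100001110 → 1, fb=0
7: 000110010111000011100 → 0, fb=0
8: 001100101110000111000 → 0, fb=0
9: 011001011100001110000 → 0, fb=0
10: 110010111000011100000 → 1, fb=1
11: 100101110000111000001 → 1, fb=1
12: 001011100001110000011 → 0, fb=1
13: 010111000011100000111 → 0, fb=1
14: 101110000111000001111 → 1, fb=0
15: 011100001110000011110 → 0, fb=1
16: 111000011100000111101 → 1, fb=1
17: 110000111000001111011 → 1, fb=0
18: 100001110000011110110 → 1, fb=0
19: 000011100000111101100 → 0, fb=0
20: 000111000001111011000 → 0, fb=0
21: 001110000011110110000 → 0, fb=0
22: 011100000111101100000 → 0, fb=0
23: 111000001111011000000 → 1, fb=1
24: 110000011110110000001 → 1, fb=1
25: 100000111101100000011 → 1, fb=0
26: 000001111011000000110 → 0, fb=1
27: 000011110110000001101 → 0, fb=0
28: 000111101100000011010 → 0, fb=1
29: 001111011000000110101 → 0, fb=0
30: 011110110000001101010 → 0, fb=1
31: 111101100000011010101 → 1, fb=1
32: 111011000000110101011 → 1, fb=0
33: 110110000001101010110 → 1, fb=0
34: 101100000011010101100 → 1, fb=1
35: 011000000110101011001 → 0, fb=0
36: 110000001101010110010 → 1, fb=0
37: 100000011010101100100 → 1, fb=1
38: 000000110101011001001 → 0, fb=0
39: 000001101010110010010 → 0, fb=1
40: 000011010101100100101 → 0, fb=0
41: 000110101011001001010 → 0, fb=1
42: 001101010110010010101 → 0, fb=0
43: 011010101100100101010 → 0, fb=1
44: 110101011001001010101 → 1, fb=1
45: 101010110010010101011 → 1, fb=0
46: 010101100100101010110 → 0, fb=1
47: 101011001001010101101 → 1, fb=1
48: 010110010010101011011 → 0, fb=1
49: 101100100101010110111 → 1, fb=0
50: 011001001010101101110 → 0, fb=1
51: 110010010101011011101 → 1, fb=1
52: 100100101010110111011 → 1, fb=0
53: 001001010101101110110 → 0, fb=1
54: 010010101011011101101 → 0, fb=0
55: 100101010110111011010 → 1, fb=0
56: 001010101101110110100 → 0, fb=0
57: 010101011011101101000 → 0, fb=0
58: 101010110111011010000 → 1, fb=1
59: 010101101110110100001 → 0, fb=0
60: 101011011101101000010 → 1, fb=0
61: 010110111011010000100 → 0, fb=0
62: 101101110110100001000 → 1, fb=1
63: 011011101101000010001 → 0, fb=0
64: 110111011010000100010 → 1, fb=0
65: 101110110100001000100 → 1, fb=1
66: 011101101000010001001 → 0, fb=0
67: 111011010000100010010 → 1, fb=0
68: 110110100001000100100 → 1, fb=1
69: 101101000010001001001 → 1, fb=1
70: 011010000100010010011 → 0, fb=1
71: 110100001000100100111 → 1, fb=0
72: 101000010001001001110 → 1, fb=0
73: 010000100010010011100 → 0, fb=0
74: 100001000100100111000 → 1, fb=1
75: 000010001001001110001 → 0, fb=0
76: 000100010010011100010 → 0, fb=1
77: 001000100100111000101 → 0, fb=0
78: 010001001001110001010 → 0, fb=1
79: 100010010011100010101 → 1, fb=1
80: 000100100111000101011 → 0, fb=1
81: 001001001110001010111 → 0, fb=1
82: 010010011100010101111 → 0, fb=1
83: 100100111000101011111 → 1, fb=0
84: 001001110001010111110 → 0, fb=1
85: 010011100010101111101 → 0, fb=0
86: 100111000101011111010 → 1, fb=0
87: 001110001010111110100 → 0, fb=0
88: 011100010101111101000 → 0, fb=0
89: 111000101011111010000 → 1, fb=1
90: 110001010111110100001 → 1, fb=1
91: 100010101111101000011 → 1, fb=0
92: 000101011111010000110 → 0, fb=1
93: 001010111110100001101 → 0, fb=0
94: 010101111101000011010 → 0, fb=1
95: 101011111010000110101 → 1, fb=1
96: 010111110100001101011 → 0, fb=1
97: 101111101000011010111 → 1, fb=0
98: 011111010000110101110 → 0, fb=1
99: 111110100001101011101 → 1, fb=1
100: 111101000011010111011 → 1, fb=0
101: 111010000110101110110 → 1, fb=0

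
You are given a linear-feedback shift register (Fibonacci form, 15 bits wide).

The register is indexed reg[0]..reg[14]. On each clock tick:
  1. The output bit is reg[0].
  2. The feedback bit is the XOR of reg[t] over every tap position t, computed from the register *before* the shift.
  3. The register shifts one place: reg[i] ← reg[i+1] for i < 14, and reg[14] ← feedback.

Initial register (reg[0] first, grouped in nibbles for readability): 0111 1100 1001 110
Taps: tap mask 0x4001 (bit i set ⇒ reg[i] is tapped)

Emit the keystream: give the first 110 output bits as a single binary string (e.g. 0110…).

tick  register→output (feedback)
  0  011111001001110→0 (0)
  1  111110010011100→1 (1)
  2  111100100111001→1 (0)
  3  111001001110010→1 (1)
  4  110010011100101→1 (0)
  5  100100111001010→1 (1)
  6  001001110010101→0 (1)
  7  010011100101011→0 (1)
  8  100111001010111→1 (0)
  9  001110010101110→0 (0)
 10  011100101011100→0 (0)
 11  111001010111000→1 (1)
 12  110010101110001→1 (0)
 13  100101011100010→1 (1)
 14  001010111000101→0 (1)
 15  010101110001011→0 (1)
 16  101011100010111→1 (0)
 17  010111000101110→0 (0)
 18  101110001011100→1 (1)
 19  011100010111001→0 (1)
 20  111000101110011→1 (0)
 21  110001011100110→1 (1)
 22  100010111001101→1 (0)
 23  000101110011010→0 (0)
 24  001011100110100→0 (0)
 25  010111001101000→0 (0)
 26  101110011010000→1 (1)
 27  011100110100001→0 (1)
 28  111001101000011→1 (0)
 29  110011010000110→1 (1)
 30  100110100001101→1 (0)
 31  001101000011010→0 (0)
 32  011010000110100→0 (0)
 33  110100001101000→1 (1)
 34  101000011010001→1 (0)
 35  010000110100010→0 (0)
 36  100001101000100→1 (1)
 37  000011010001001→0 (1)
 38  000110100010011→0 (1)
 39  001101000100111→0 (1)
 40  011010001001111→0 (1)
 41  110100010011111→1 (0)
 42  101000100111110→1 (1)
 43  010001001111101→0 (1)
 44  100010011111011→1 (0)
 45  000100111110110→0 (0)
 46  001001111101100→0 (0)
 47  010011111011000→0 (0)
 48  100111110110000→1 (1)
 49  001111101100001→0 (1)
 50  011111011000011→0 (1)
 51  111110110000111→1 (0)
 52  111101100001110→1 (1)
 53  111011000011101→1 (0)
 54  110110000111010→1 (1)
 55  101100001110101→1 (0)
 56  011000011101010→0 (0)
 57  110000111010100→1 (1)
 58  100001110101001→1 (0)
 59  000011101010010→0 (0)
 60  000111010100100→0 (0)
 61  001110101001000→0 (0)
 62  011101010010000→0 (0)
 63  111010100100000→1 (1)
 64  110101001000001→1 (0)
 65  101010010000010→1 (1)
 66  010100100000101→0 (1)
 67  101001000001011→1 (0)
 68  010010000010110→0 (0)
 69  100100000101100→1 (1)
 70  001000001011001→0 (1)
 71  010000010110011→0 (1)
 72  100000101100111→1 (0)
 73  000001011001110→0 (0)
 74  000010110011100→0 (0)
 75  000101100111000→0 (0)
 76  001011001110000→0 (0)
 77  010110011100000→0 (0)
 78  101100111000000→1 (1)
 79  011001110000001→0 (1)
 80  110011100000011→1 (0)
 81  100111000000110→1 (1)
 82  001110000001101→0 (1)
 83  011100000011011→0 (1)
 84  111000000110111→1 (0)
 85  110000001101110→1 (1)
 86  100000011011101→1 (0)
 87  000000110111010→0 (0)
 88  000001101110100→0 (0)
 89  000011011101000→0 (0)
 90  000110111010000→0 (0)
 91  001101110100000→0 (0)
 92  011011101000000→0 (0)
 93  110111010000000→1 (1)
 94  101110100000001→1 (0)
 95  011101000000010→0 (0)
 96  111010000000100→1 (1)
 97  110100000001001→1 (0)
 98  101000000010010→1 (1)
 99  010000000100101→0 (1)
100  100000001001011→1 (0)
101  000000010010110→0 (0)
102  000000100101100→0 (0)
103  000001001011000→0 (0)
104  000010010110000→0 (0)
105  000100101100000→0 (0)
106  001001011000000→0 (0)
107  010010110000000→0 (0)
108  100101100000000→1 (1)
109  001011000000001→0 (1)

01111100100111001010111000101110011010000110100010011111011000011101010010000010110011100000011011101000000010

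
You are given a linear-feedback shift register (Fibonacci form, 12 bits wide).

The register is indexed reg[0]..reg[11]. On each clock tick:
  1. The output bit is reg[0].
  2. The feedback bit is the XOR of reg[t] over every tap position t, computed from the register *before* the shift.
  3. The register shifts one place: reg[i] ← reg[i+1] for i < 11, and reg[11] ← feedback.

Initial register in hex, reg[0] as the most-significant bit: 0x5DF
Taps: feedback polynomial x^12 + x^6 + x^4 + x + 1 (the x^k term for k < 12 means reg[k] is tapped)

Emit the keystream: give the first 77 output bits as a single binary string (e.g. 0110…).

01011101111101000100010010011010001010000110111001011100000000100100101100001

step | reg (before) | out | fb
   0 | 010111011111 | 0 | 0
   1 | 101110111110 | 1 | 1
   2 | 011101111101 | 0 | 0
   3 | 111011111010 | 1 | 0
   4 | 110111110100 | 1 | 0
   5 | 101111101000 | 1 | 1
   6 | 011111010001 | 0 | 0
   7 | 111110100010 | 1 | 0
   8 | 111101000100 | 1 | 0
   9 | 111010001000 | 1 | 1
  10 | 110100010001 | 1 | 0
  11 | 101000100010 | 1 | 0
  12 | 010001000100 | 0 | 1
  13 | 100010001001 | 1 | 0
  14 | 000100010010 | 0 | 0
  15 | 001000100100 | 0 | 1
  16 | 010001001001 | 0 | 1
  17 | 100010010011 | 1 | 0
  18 | 000100100110 | 0 | 1
  19 | 001001001101 | 0 | 0
  20 | 010010011010 | 0 | 0
  21 | 100100110100 | 1 | 0
  22 | 001001101000 | 0 | 1
  23 | 010011010001 | 0 | 0
  24 | 100110100010 | 1 | 1
  25 | 001101000101 | 0 | 0
  26 | 011010001010 | 0 | 0
  27 | 110100010100 | 1 | 0
  28 | 101000101000 | 1 | 0
  29 | 010001010000 | 0 | 1
  30 | 100010100001 | 1 | 1
  31 | 000101000011 | 0 | 0
  32 | 001010000110 | 0 | 1
  33 | 010100001101 | 0 | 1
  34 | 101000011011 | 1 | 1
  35 | 010000110111 | 0 | 0
  36 | 100001101110 | 1 | 0
  37 | 000011011100 | 0 | 1
  38 | 000110111001 | 0 | 0
  39 | 001101110010 | 0 | 1
  40 | 011011100101 | 0 | 1
  41 | 110111001011 | 1 | 1
  42 | 101110010111 | 1 | 0
  43 | 011100101110 | 0 | 0
  44 | 111001011100 | 1 | 0
  45 | 110010111000 | 1 | 0
  46 | 100101110000 | 1 | 0
  47 | 001011100000 | 0 | 0
  48 | 010111000000 | 0 | 0
  49 | 101110000000 | 1 | 0
  50 | 011100000000 | 0 | 1
  51 | 111000000001 | 1 | 0
  52 | 110000000010 | 1 | 0
  53 | 100000000100 | 1 | 1
  54 | 000000001001 | 0 | 0
  55 | 000000010010 | 0 | 0
  56 | 000000100100 | 0 | 1
  57 | 000001001001 | 0 | 0
  58 | 000010010010 | 0 | 1
  59 | 000100100101 | 0 | 1
  60 | 001001001011 | 0 | 0
  61 | 010010010110 | 0 | 0
  62 | 100100101100 | 1 | 0
  63 | 001001011000 | 0 | 0
  64 | 010010110000 | 0 | 1
  65 | 100101100001 | 1 | 0
  66 | 001011000010 | 0 | 1
  67 | 010110000101 | 0 | 0
  68 | 101100001010 | 1 | 1
  69 | 011000010101 | 0 | 1
  70 | 110000101011 | 1 | 1
  71 | 100001010111 | 1 | 1
  72 | 000010101111 | 0 | 0
  73 | 000101011110 | 0 | 0
  74 | 001010111100 | 0 | 0
  75 | 010101111000 | 0 | 0
  76 | 101011110000 | 1 | 1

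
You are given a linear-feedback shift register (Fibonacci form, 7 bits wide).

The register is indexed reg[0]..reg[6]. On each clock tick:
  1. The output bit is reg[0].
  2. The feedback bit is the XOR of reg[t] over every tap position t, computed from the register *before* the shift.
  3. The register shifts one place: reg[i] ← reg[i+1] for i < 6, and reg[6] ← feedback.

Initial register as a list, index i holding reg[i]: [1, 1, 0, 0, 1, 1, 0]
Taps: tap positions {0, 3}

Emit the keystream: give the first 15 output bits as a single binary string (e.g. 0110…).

k : reg_k → out_k, fb_k
0: 1100110 → 1, fb=1
1: 1001101 → 1, fb=0
2: 0011010 → 0, fb=1
3: 0110101 → 0, fb=0
4: 1101010 → 1, fb=0
5: 1010100 → 1, fb=1
6: 0101001 → 0, fb=1
7: 1010011 → 1, fb=1
8: 0100111 → 0, fb=0
9: 1001110 → 1, fb=0
10: 0011100 → 0, fb=1
11: 0111001 → 0, fb=1
12: 1110011 → 1, fb=1
13: 1100111 → 1, fb=1
14: 1001111 → 1, fb=0

110011010100111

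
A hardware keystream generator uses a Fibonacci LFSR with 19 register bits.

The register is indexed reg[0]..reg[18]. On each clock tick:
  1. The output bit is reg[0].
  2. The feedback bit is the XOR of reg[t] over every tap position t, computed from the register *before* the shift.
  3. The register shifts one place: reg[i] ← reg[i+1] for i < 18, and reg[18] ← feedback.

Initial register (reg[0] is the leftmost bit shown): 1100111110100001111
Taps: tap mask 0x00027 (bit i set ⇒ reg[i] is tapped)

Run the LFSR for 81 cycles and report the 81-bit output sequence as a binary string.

tick  register→output (feedback)
  0  1100111110100001111→1 (1)
  1  1001111101000011111→1 (0)
  2  0011111010000111110→0 (0)
  3  0111110100001111100→0 (1)
  4  1111101000011111001→1 (1)
  5  1111010000111110011→1 (0)
  6  1110100001111100110→1 (1)
  7  1101000011111001101→1 (0)
  8  1010000111110011010→1 (0)
  9  0100001111100110100→0 (1)
 10  1000011111001101001→1 (0)
 11  0000111110011010010→0 (1)
 12  0001111100110100101→0 (1)
 13  0011111001101001011→0 (0)
 14  0111110011010010110→0 (1)
 15  1111100110100101101→1 (1)
 16  1111001101001011011→1 (1)
 17  1110011010010110111→1 (0)
 18  1100110100101101110→1 (1)
 19  1001101001011011101→1 (1)
 20  0011010010110111011→0 (0)
 21  0110100101101110110→0 (0)
 22  1101001011011101100→1 (0)
 23  1010010110111011000→1 (1)
 24  0100101101110110001→0 (1)
 25  1001011011101100011→1 (0)
 26  0010110111011000110→0 (0)
 27  0101101110110001100→0 (1)
 28  1011011101100011001→1 (1)
 29  0110111011000110011→0 (1)
 30  1101110110001100111→1 (1)
 31  1011101100011001111→1 (0)
 32  0111011000110011110→0 (1)
 33  1110110001100111101→1 (0)
 34  1101100011001111010→1 (0)
 35  1011000110011110100→1 (0)
 36  0110001100111101000→0 (0)
 37  1100011001111010000→1 (1)
 38  1000110011110100001→1 (0)
 39  0001100111101000010→0 (0)
 40  0011001111010000100→0 (1)
 41  0110011110100001001→0 (1)
 42  1100111101000010011→1 (1)
 43  1001111010000100111→1 (0)
 44  0011110100001001110→0 (0)
 45  0111101000010011100→0 (0)
 46  1111010000100111000→1 (0)
 47  1110100001001110000→1 (1)
 48  1101000010011100001→1 (0)
 49  1010000100111000010→1 (0)
 50  0100001001110000100→0 (1)
 51  1000010011100001001→1 (0)
 52  0000100111000010010→0 (0)
 53  0001001110000100100→0 (0)
 54  0010011100001001000→0 (0)
 55  0100111000010010000→0 (0)
 56  1001110000100100000→1 (0)
 57  0011100001001000000→0 (1)
 58  0111000010010000001→0 (0)
 59  1110000100100000010→1 (1)
 60  1100001001000000101→1 (0)
 61  1000010010000001010→1 (0)
 62  0000100100000010100→0 (0)
 63  0001001000000101000→0 (0)
 64  0010010000001010000→0 (0)
 65  0100100000010100000→0 (1)
 66  1001000000101000001→1 (1)
 67  0010000001010000011→0 (1)
 68  0100000010100000111→0 (1)
 69  1000000101000001111→1 (1)
 70  0000001010000011111→0 (0)
 71  0000010100000111110→0 (1)
 72  0000101000001111101→0 (0)
 73  0001010000011111010→0 (1)
 74  0010100000111110101→0 (1)
 75  0101000001111101011→0 (1)
 76  1010000011111010111→1 (0)
 77  0100000111110101110→0 (1)
 78  1000001111101011101→1 (1)
 79  0000011111010111011→0 (1)
 80  0000111110101110111→0 (1)

110011111010000111110011010010110111011000110011110100001001110000100100000010100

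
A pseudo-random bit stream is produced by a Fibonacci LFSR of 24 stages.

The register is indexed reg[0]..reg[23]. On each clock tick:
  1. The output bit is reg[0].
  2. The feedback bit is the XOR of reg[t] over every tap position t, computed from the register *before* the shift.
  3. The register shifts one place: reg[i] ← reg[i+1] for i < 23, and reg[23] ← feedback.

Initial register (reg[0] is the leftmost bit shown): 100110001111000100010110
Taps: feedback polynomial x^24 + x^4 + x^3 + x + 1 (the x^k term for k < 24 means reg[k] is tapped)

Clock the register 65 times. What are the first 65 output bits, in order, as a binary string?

10011000111100010001011011100001100010101110001000110110011001100

k : reg_k → out_k, fb_k
0: 100110001111000100010110 → 1, fb=1
1: 001100011110001000101101 → 0, fb=1
2: 011000111100010001011011 → 0, fb=1
3: 110001111000100010110111 → 1, fb=0
4: 100011110001000101101110 → 1, fb=0
5: 000111100010001011011100 → 0, fb=0
6: 001111000100010110111000 → 0, fb=0
7: 011110001000101101110000 → 0, fb=1
8: 111100010001011011100001 → 1, fb=1
9: 111000100010110111000011 → 1, fb=0
10: 110001000101101110000110 → 1, fb=0
11: 100010001011011100001100 → 1, fb=0
12: 000100010110111000011000 → 0, fb=1
13: 001000101101110000110001 → 0, fb=0
14: 010001011011100001100010 → 0, fb=1
15: 100010110111000011000101 → 1, fb=0
16: 000101101110000110001010 → 0, fb=1
17: 001011011100001100010101 → 0, fb=1
18: 010110111000011000101011 → 0, fb=1
19: 101101110000110001010111 → 1, fb=0
20: 011011100001100010101110 → 0, fb=0
21: 110111000011000101011100 → 1, fb=0
22: 101110000110001010111000 → 1, fb=1
23: 011100001100010101110001 → 0, fb=0
24: 111000011000101011100010 → 1, fb=0
25: 110000110001010111000100 → 1, fb=0
26: 100001100010101110001000 → 1, fb=1
27: 000011000101011100010001 → 0, fb=1
28: 000110001010111000100011 → 0, fb=0
29: 001100010101110001000110 → 0, fb=1
30: 011000101011100010001101 → 0, fb=1
31: 110001010111000100011011 → 1, fb=0
32: 100010101110001000110110 → 1, fb=0
33: 000101011100010001101100 → 0, fb=1
34: 001010111000100011011001 → 0, fb=1
35: 010101110001000110110011 → 0, fb=0
36: 101011100010001101100110 → 1, fb=0
37: 010111000100011011001100 → 0, fb=1
38: 101110001000110110011001 → 1, fb=1
39: 011100010001101100110011 → 0, fb=0
40: 111000100011011001100110 → 1, fb=0
41: 110001000110110011001100 → 1, fb=0
42: 100010001101100110011000 → 1, fb=0
43: 000100011011001100110000 → 0, fb=1
44: 001000110110011001100001 → 0, fb=0
45: 010001101100110011000010 → 0, fb=1
46: 100011011001100110000101 → 1, fb=0
47: 000110110011001100001010 → 0, fb=0
48: 001101100110011000010100 → 0, fb=1
49: 011011001100110000101001 → 0, fb=0
50: 110110011001100001010010 → 1, fb=0
51: 101100110011000010100100 → 1, fb=0
52: 011001100110000101001000 → 0, fb=1
53: 110011001100001010010001 → 1, fb=1
54: 100110011000010100100011 → 1, fb=1
55: 001100110000101001000111 → 0, fb=1
56: 011001100001010010001111 → 0, fb=1
57: 110011000010100100011111 → 1, fb=1
58: 100110000101001000111111 → 1, fb=1
59: 001100001010010001111111 → 0, fb=1
60: 011000010100100011111111 → 0, fb=1
61: 110000101001000111111111 → 1, fb=0
62: 100001010010001111111110 → 1, fb=1
63: 000010100100011111111101 → 0, fb=1
64: 000101001000111111111011 → 0, fb=1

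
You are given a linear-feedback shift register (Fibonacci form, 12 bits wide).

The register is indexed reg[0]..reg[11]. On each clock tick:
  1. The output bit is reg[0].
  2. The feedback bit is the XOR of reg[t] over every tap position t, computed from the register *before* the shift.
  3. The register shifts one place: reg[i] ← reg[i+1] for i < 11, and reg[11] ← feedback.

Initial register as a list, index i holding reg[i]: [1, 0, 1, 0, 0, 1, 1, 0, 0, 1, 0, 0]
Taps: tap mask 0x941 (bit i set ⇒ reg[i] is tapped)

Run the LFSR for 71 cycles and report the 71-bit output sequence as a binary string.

10100110010001011100101010010101001101001000111011101001011010010011111

k : reg_k → out_k, fb_k
0: 101001100100 → 1, fb=0
1: 010011001000 → 0, fb=1
2: 100110010001 → 1, fb=0
3: 001100100010 → 0, fb=1
4: 011001000101 → 0, fb=1
5: 110010001011 → 1, fb=1
6: 100100010111 → 1, fb=0
7: 001000101110 → 0, fb=0
8: 010001011100 → 0, fb=1
9: 100010111001 → 1, fb=0
10: 000101110010 → 0, fb=1
11: 001011100101 → 0, fb=0
12: 010111001010 → 0, fb=1
13: 101110010101 → 1, fb=0
14: 011100101010 → 0, fb=0
15: 111001010100 → 1, fb=1
16: 110010101001 → 1, fb=0
17: 100101010010 → 1, fb=1
18: 001010100101 → 0, fb=0
19: 010101001010 → 0, fb=1
20: 101010010101 → 1, fb=0
21: 010100101010 → 0, fb=0
22: 101001010100 → 1, fb=1
23: 010010101001 → 0, fb=1
24: 100101010011 → 1, fb=0
25: 001010100110 → 0, fb=1
26: 010101001101 → 0, fb=0
27: 101010011010 → 1, fb=0
28: 010100110100 → 0, fb=1
29: 101001101001 → 1, fb=0
30: 010011010010 → 0, fb=0
31: 100110100100 → 1, fb=0
32: 001101001000 → 0, fb=1
33: 011010010001 → 0, fb=1
34: 110100100011 → 1, fb=1
35: 101001000111 → 1, fb=0
36: 010010001110 → 0, fb=1
37: 100100011101 → 1, fb=1
38: 001000111011 → 0, fb=1
39: 010001110111 → 0, fb=0
40: 100011101110 → 1, fb=1
41: 000111011101 → 0, fb=0
42: 001110111010 → 0, fb=0
43: 011101110100 → 0, fb=1
44: 111011101001 → 1, fb=0
45: 110111010010 → 1, fb=1
46: 101110100101 → 1, fb=1
47: 011101001011 → 0, fb=0
48: 111010010110 → 1, fb=1
49: 110100101101 → 1, fb=0
50: 101001011010 → 1, fb=0
51: 010010110100 → 0, fb=1
52: 100101101001 → 1, fb=0
53: 001011010010 → 0, fb=0
54: 010110100100 → 0, fb=1
55: 101101001001 → 1, fb=1
56: 011010010011 → 0, fb=1
57: 110100100111 → 1, fb=1
58: 101001001111 → 1, fb=1
59: 010010011111 → 0, fb=0
60: 100100111110 → 1, fb=1
61: 001001111101 → 0, fb=1
62: 010011111011 → 0, fb=1
63: 100111110111 → 1, fb=1
64: 001111101111 → 0, fb=1
65: 011111011111 → 0, fb=0
66: 111110111110 → 1, fb=1
67: 111101111101 → 1, fb=0
68: 111011111010 → 1, fb=1
69: 110111110101 → 1, fb=1
70: 101111101011 → 1, fb=0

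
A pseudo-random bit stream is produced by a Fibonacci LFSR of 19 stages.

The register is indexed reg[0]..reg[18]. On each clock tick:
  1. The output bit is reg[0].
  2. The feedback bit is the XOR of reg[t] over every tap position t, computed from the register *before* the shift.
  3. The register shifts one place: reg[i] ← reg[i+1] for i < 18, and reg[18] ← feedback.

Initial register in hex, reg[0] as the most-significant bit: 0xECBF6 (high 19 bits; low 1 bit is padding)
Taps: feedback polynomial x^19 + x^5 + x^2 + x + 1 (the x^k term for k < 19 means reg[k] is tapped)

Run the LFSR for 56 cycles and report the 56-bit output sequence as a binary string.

11101100101111110110001000011010000011011010000011110010

tick  register→output (feedback)
  0  1110110010111111011→1 (0)
  1  1101100101111110110→1 (0)
  2  1011001011111101100→1 (0)
  3  0110010111111011000→0 (1)
  4  1100101111110110001→1 (0)
  5  1001011111101100010→1 (0)
  6  0010111111011000100→0 (0)
  7  0101111110110001000→0 (0)
  8  1011111101100010000→1 (1)
  9  0111111011000100001→0 (1)
 10  1111110110001000011→1 (0)
 11  1111101100010000110→1 (1)
 12  1111011000100001101→1 (0)
 13  1110110001000011010→1 (0)
 14  1101100010000110100→1 (0)
 15  1011000100001101000→1 (0)
 16  0110001000011010000→0 (0)
 17  1100010000110100000→1 (1)
 18  1000100001101000001→1 (1)
 19  0001000011010000011→0 (0)
 20  0010000110100000110→0 (1)
 21  0100001101000001101→0 (1)
 22  1000011010000011011→1 (0)
 23  0000110100000110110→0 (1)
 24  0001101000001101101→0 (0)
 25  0011010000011011010→0 (0)
 26  0110100000110110100→0 (0)
 27  1101000001101101000→1 (0)
 28  1010000011011010000→1 (0)
 29  0100000110110100000→0 (1)
 30  1000001101101000001→1 (1)
 31  0000011011010000011→0 (1)
 32  0000110110100000111→0 (1)
 33  0001101101000001111→0 (0)
 34  0011011010000011110→0 (0)
 35  0110110100000111100→0 (1)
 36  1101101000001111001→1 (0)
 37  1011010000011110010→1 (1)
 38  0110100000111100101→0 (0)
 39  1101000001111001010→1 (0)
 40  1010000011110010100→1 (0)
 41  0100000111100101000→0 (1)
 42  1000001111001010001→1 (1)
 43  0000011110010100011→0 (1)
 44  0000111100101000111→0 (1)
 45  0001111001010001111→0 (1)
 46  0011110010100011111→0 (0)
 47  0111100101000111110→0 (0)
 48  1111001010001111100→1 (1)
 49  1110010100011111001→1 (0)
 50  1100101000111110010→1 (0)
 51  1001010001111100100→1 (0)
 52  0010100011111001000→0 (1)
 53  0101000111110010001→0 (1)
 54  1010001111100100011→1 (0)
 55  0100011111001000110→0 (0)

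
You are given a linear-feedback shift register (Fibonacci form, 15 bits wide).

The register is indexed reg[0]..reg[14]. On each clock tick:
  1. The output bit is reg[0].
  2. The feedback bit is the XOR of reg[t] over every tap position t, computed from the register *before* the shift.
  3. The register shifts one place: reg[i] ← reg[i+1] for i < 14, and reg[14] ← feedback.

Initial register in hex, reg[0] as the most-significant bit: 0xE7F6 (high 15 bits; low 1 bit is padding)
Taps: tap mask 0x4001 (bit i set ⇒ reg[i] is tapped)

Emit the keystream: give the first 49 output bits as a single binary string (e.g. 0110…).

k : reg_k → out_k, fb_k
0: 111001111111011 → 1, fb=0
1: 110011111110110 → 1, fb=1
2: 100111111101101 → 1, fb=0
3: 001111111011010 → 0, fb=0
4: 011111110110100 → 0, fb=0
5: 111111101101000 → 1, fb=1
6: 111111011010001 → 1, fb=0
7: 111110110100010 → 1, fb=1
8: 111101101000101 → 1, fb=0
9: 111011010001010 → 1, fb=1
10: 110110100010101 → 1, fb=0
11: 101101000101010 → 1, fb=1
12: 011010001010101 → 0, fb=1
13: 110100010101011 → 1, fb=0
14: 101000101010110 → 1, fb=1
15: 010001010101101 → 0, fb=1
16: 100010101011011 → 1, fb=0
17: 000101010110110 → 0, fb=0
18: 001010101101100 → 0, fb=0
19: 010101011011000 → 0, fb=0
20: 101010110110000 → 1, fb=1
21: 010101101100001 → 0, fb=1
22: 101011011000011 → 1, fb=0
23: 010110110000110 → 0, fb=0
24: 101101100001100 → 1, fb=1
25: 011011000011001 → 0, fb=1
26: 110110000110011 → 1, fb=0
27: 101100001100110 → 1, fb=1
28: 011000011001101 → 0, fb=1
29: 110000110011011 → 1, fb=0
30: 100001100110110 → 1, fb=1
31: 000011001101101 → 0, fb=1
32: 000110011011011 → 0, fb=1
33: 001100110110111 → 0, fb=1
34: 011001101101111 → 0, fb=1
35: 110011011011111 → 1, fb=0
36: 100110110111110 → 1, fb=1
37: 001101101111101 → 0, fb=1
38: 011011011111011 → 0, fb=1
39: 110110111110111 → 1, fb=0
40: 101101111101110 → 1, fb=1
41: 011011111011101 → 0, fb=1
42: 110111110111011 → 1, fb=0
43: 101111101110110 → 1, fb=1
44: 011111011101101 → 0, fb=1
45: 111110111011011 → 1, fb=0
46: 111101110110110 → 1, fb=1
47: 111011101101101 → 1, fb=0
48: 110111011011010 → 1, fb=1

1110011111110110100010101011011000011001101101111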